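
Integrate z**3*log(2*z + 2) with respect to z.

Use integration by parts with u = log(2*z + 2), dv = z**3 dz.
Then du = 2/(2*z + 2) dz and v = z**4/4.

z**4*log(2*z + 2)/4 - z**4/16 + z**3/12 - z**2/8 + z/4 - log(z + 1)/4 + C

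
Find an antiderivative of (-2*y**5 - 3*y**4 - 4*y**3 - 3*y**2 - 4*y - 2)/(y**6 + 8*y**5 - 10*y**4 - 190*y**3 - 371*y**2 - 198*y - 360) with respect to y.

-4361*log(y - 5)/10296 - 167*log(y + 3)/120 + 751*log(y + 4)/153 - 6221*log(y + 6)/1221 + 71*log(y**2 + 1)/81770 + 277*atan(y)/40885 + C

Factor the denominator: (y - 5)*(y + 3)*(y + 4)*(y + 6)*(y**2 + 1).
Partial-fraction decomposition: (71*y + 277)/(40885*(y**2 + 1)) - 6221/(1221*(y + 6)) + 751/(153*(y + 4)) - 167/(120*(y + 3)) - 4361/(10296*(y - 5)).
Integrate each term; A/(y−a) gives A·log|y−a|; the (By+D)/(y²+p²) term gives a log and an atan.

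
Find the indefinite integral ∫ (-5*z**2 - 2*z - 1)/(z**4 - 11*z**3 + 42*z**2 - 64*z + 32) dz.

Factor the denominator: (z - 4)**2*(z - 2)*(z - 1).
Partial-fraction decomposition: 8/(9*(z - 1)) - 25/(4*(z - 2)) + 193/(36*(z - 4)) - 89/(6*(z - 4)**2).
Integrate each term; A/(z−a) gives A·log|z−a|; A/(z−a)² gives −A/(z−a).

193*log(z - 4)/36 - 25*log(z - 2)/4 + 8*log(z - 1)/9 + 89/(6*z - 24) + C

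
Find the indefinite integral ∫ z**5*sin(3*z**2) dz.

-z**4*cos(3*z**2)/6 + z**2*sin(3*z**2)/9 + cos(3*z**2)/27 + C

Let u = z², du = 2z dz; rewrite as (1/2)∫ u^2·sin(3u) du.
Now integrate by parts 2 times.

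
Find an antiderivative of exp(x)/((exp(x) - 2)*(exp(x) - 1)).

Let u = e^x, du = e^x dx.
The integral becomes ∫ du/((u-2)(u-1)); decompose into partial fractions.

log(exp(x) - 2) - log(exp(x) - 1) + C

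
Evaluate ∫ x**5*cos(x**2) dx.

Let u = x², du = 2x dx; rewrite as (1/2)∫ u^2·cos(1u) du.
Now integrate by parts 2 times.

x**4*sin(x**2)/2 + x**2*cos(x**2) - sin(x**2) + C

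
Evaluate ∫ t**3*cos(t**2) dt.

Let u = t², du = 2t dt; rewrite as (1/2)∫ u^1·cos(1u) du.
Now integrate by parts 1 time.

t**2*sin(t**2)/2 + cos(t**2)/2 + C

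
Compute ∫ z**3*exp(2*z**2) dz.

(2*z**2 - 1)*exp(2*z**2)/8 + C

Let u = z², du = 2z dz; rewrite as (1/2)∫ u^1·exp(2u) du.
Now integrate by parts 1 time.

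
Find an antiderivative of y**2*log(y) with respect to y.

Use integration by parts with u = log(y), dv = y**2 dy.
Then du = 1/y dy and v = y**3/3.

y**3*log(y)/3 - y**3/9 + C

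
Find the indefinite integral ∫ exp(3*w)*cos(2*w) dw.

2*exp(3*w)*sin(2*w)/13 + 3*exp(3*w)*cos(2*w)/13 + C

Let I denote the integral. Integrate by parts with u = cos(2*w), dv = exp(3*w) dw, so v = exp(3*w)/3: I = exp(3*w)*cos(2*w)/3 + (2/3)·∫ exp(3*w)*sin(2*w) dw.
Apply parts again with u = sin(2*w), dv = exp(3*w) dw: ∫ exp(3*w)*sin(2*w) dw = exp(3*w)*sin(2*w)/3 − (2/3)·I. Substituting back brings back I: I = 2*exp(3*w)*sin(2*w)/9 + exp(3*w)*cos(2*w)/3 − (4/9)·I.
Solving for I: (1 + 4/9)·I equals the remaining terms, so I = (9/13)·(2*exp(3*w)*sin(2*w)/9 + exp(3*w)*cos(2*w)/3).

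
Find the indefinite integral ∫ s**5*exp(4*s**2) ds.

Let u = s², du = 2s ds; rewrite as (1/2)∫ u^2·exp(4u) du.
Now integrate by parts 2 times.

(8*s**4 - 4*s**2 + 1)*exp(4*s**2)/64 + C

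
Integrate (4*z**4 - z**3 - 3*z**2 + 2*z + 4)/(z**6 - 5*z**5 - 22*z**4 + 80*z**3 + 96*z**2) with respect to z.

-log(z)/72 + 1219*log(z - 6)/1260 - 231*log(z - 4)/320 + 4*log(z + 1)/105 - 259*log(z + 4)/960 - 1/(24*z) + C

Factor the denominator: z**2*(z - 6)*(z - 4)*(z + 1)*(z + 4).
Partial-fraction decomposition: -259/(960*(z + 4)) + 4/(105*(z + 1)) - 231/(320*(z - 4)) + 1219/(1260*(z - 6)) - 1/(72*z) + 1/(24*z**2).
Integrate each term; A/(z−a) gives A·log|z−a|; A/(z−a)² gives −A/(z−a).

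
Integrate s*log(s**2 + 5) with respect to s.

s**2*log(s**2 + 5)/2 - s**2/2 + 5*log(s**2 + 5)/2 + C

Let u = s**2 + 5, so du = (2*s) ds.
The integral becomes (1/2)·∫ log(u) du; integrate by parts with u′=log(u), dv′=du.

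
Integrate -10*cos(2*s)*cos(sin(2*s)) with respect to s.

Let u = sin(2*s), so du = (2*cos(2*s)) ds.
Rewriting, the integral becomes -5·∫ cos(u) du = -5·sin(u).
Substituting back, u = sin(2*s).

-5*sin(sin(2*s)) + C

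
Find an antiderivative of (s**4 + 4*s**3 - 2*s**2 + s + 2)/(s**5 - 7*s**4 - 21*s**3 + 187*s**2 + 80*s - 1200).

-20033*log(s - 5)/2592 + 243*log(s - 4)/28 + 23*log(s + 3)/224 - 17*log(s + 4)/324 - 541/(36*s - 180) + C

Factor the denominator: (s - 5)**2*(s - 4)*(s + 3)*(s + 4).
Partial-fraction decomposition: -17/(324*(s + 4)) + 23/(224*(s + 3)) + 243/(28*(s - 4)) - 20033/(2592*(s - 5)) + 541/(36*(s - 5)**2).
Integrate each term; A/(s−a) gives A·log|s−a|; A/(s−a)² gives −A/(s−a).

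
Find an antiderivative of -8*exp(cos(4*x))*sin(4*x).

Let u = cos(4*x), so du = (-4*sin(4*x)) dx.
Rewriting, the integral becomes 2·∫ e^u du = 2·e^u.
Substituting back, u = cos(4*x).

2*exp(cos(4*x)) + C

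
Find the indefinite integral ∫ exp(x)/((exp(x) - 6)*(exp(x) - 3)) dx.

log(exp(x) - 6)/3 - log(exp(x) - 3)/3 + C

Let u = e^x, du = e^x dx.
The integral becomes ∫ du/((u-3)(u-6)); decompose into partial fractions.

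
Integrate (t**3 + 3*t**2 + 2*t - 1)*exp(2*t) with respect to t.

(4*t**3 + 6*t**2 + 2*t - 5)*exp(2*t)/8 + C

Use integration by parts with u = t**3 + 3*t**2 + 2*t - 1, dv = exp(2*t) dt, so v = exp(2*t)/2.
Apply parts 3 times (tabular method): alternate signs, differentiate u down to 0, integrate dv up.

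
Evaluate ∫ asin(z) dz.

Use integration by parts with u = arcsin(z), dv = dz.
Then du = 1/sqrt(-z**2 + 1) dz.

z*asin(z) + sqrt(-z**2 + 1) + C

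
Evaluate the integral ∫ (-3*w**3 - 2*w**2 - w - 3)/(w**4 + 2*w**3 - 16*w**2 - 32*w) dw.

Factor the denominator: w*(w - 4)*(w + 2)*(w + 4).
Partial-fraction decomposition: -161/(64*(w + 4)) + 5/(8*(w + 2)) - 77/(64*(w - 4)) + 3/(32*w).
Integrate each term: A/(w−a) contributes A·log|w−a|.

3*log(w)/32 - 77*log(w - 4)/64 + 5*log(w + 2)/8 - 161*log(w + 4)/64 + C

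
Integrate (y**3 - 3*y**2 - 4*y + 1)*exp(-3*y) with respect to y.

Use integration by parts with u = y**3 - 3*y**2 - 4*y + 1, dv = exp(-3*y) dy, so v = -exp(-3*y)/3.
Apply parts 3 times (tabular method): alternate signs, differentiate u down to 0, integrate dv up.

(-9*y**3 + 18*y**2 + 48*y + 7)*exp(-3*y)/27 + C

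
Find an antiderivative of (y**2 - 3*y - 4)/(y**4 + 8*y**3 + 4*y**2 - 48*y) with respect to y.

log(y)/12 - log(y - 2)/16 + log(y + 4)/2 - 25*log(y + 6)/48 + C

Factor the denominator: y*(y - 2)*(y + 4)*(y + 6).
Partial-fraction decomposition: -25/(48*(y + 6)) + 1/(2*(y + 4)) - 1/(16*(y - 2)) + 1/(12*y).
Integrate each term: A/(y−a) contributes A·log|y−a|.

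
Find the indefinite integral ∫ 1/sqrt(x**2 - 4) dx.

log(x + sqrt(x**2 - 4)) + C

Substitute x = 2·sec(θ), so dx = 2·sec(θ)*tan(θ) dθ and the radical becomes sqrt(x**2 - 4) = 2·tan(θ) by the Pythagorean identity.
Integrate the resulting trig expression in θ, then back-substitute sec(θ) = x/2, tan(θ) = sqrt(x**2 - 4)/2 (absorbing any constant into C).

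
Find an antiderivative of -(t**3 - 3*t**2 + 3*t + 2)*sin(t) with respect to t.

t**3*cos(t) - 3*t**2*sin(t) - 3*t**2*cos(t) + 6*t*sin(t) - 3*t*cos(t) + 3*sin(t) + 8*cos(t) + C

Use integration by parts with u = t**3 - 3*t**2 + 3*t + 2, dv = -sin(t) dt, so v = cos(t).
Apply parts 3 times (tabular method): alternate signs, differentiate u down to 0, integrate dv up.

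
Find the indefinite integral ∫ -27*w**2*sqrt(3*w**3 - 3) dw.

Let u = 3*w**3 - 3, so du = (9*w**2) dw.
Rewriting, the integral becomes -3·∫ √u du = -3·(2/3)u^(3/2).
Substituting back, u = 3*w**3 - 3.

-2*(3*w**3 - 3)**(3/2) + C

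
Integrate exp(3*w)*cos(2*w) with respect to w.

Let I denote the integral. Integrate by parts with u = cos(2*w), dv = exp(3*w) dw, so v = exp(3*w)/3: I = exp(3*w)*cos(2*w)/3 + (2/3)·∫ exp(3*w)*sin(2*w) dw.
Apply parts again with u = sin(2*w), dv = exp(3*w) dw: ∫ exp(3*w)*sin(2*w) dw = exp(3*w)*sin(2*w)/3 − (2/3)·I. Substituting back brings back I: I = 2*exp(3*w)*sin(2*w)/9 + exp(3*w)*cos(2*w)/3 − (4/9)·I.
Solving for I: (1 + 4/9)·I equals the remaining terms, so I = (9/13)·(2*exp(3*w)*sin(2*w)/9 + exp(3*w)*cos(2*w)/3).

2*exp(3*w)*sin(2*w)/13 + 3*exp(3*w)*cos(2*w)/13 + C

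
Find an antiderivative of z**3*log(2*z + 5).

z**4*log(2*z + 5)/4 - z**4/16 + 5*z**3/24 - 25*z**2/32 + 125*z/32 - 625*log(2*z + 5)/64 + C

Use integration by parts with u = log(2*z + 5), dv = z**3 dz.
Then du = 2/(2*z + 5) dz and v = z**4/4.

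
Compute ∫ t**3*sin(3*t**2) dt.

Let u = t², du = 2t dt; rewrite as (1/2)∫ u^1·sin(3u) du.
Now integrate by parts 1 time.

-t**2*cos(3*t**2)/6 + sin(3*t**2)/18 + C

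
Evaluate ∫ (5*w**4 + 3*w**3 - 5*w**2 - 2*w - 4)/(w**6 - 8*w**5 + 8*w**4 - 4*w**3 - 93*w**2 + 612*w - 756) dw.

Factor the denominator: (w - 7)*(w - 2)**2*(w + 3)*(w**2 + 9).
Partial-fraction decomposition: -(31307*w + 16932)/(88218*(w**2 + 9)) - 281/(4500*(w + 3)) - 1958/(4225*(w - 2)) - 76/(325*(w - 2)**2) + 12771/(14500*(w - 7)).
Integrate each term; A/(w−a) gives A·log|w−a|; the (Bw+D)/(w²+p²) term gives a log and an atan.

12771*log(w - 7)/14500 - 1958*log(w - 2)/4225 - 281*log(w + 3)/4500 - 31307*log(w**2 + 9)/176436 - 2822*atan(w/3)/44109 + 76/(325*w - 650) + C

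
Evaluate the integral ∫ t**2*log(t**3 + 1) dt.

t**3*log(t**3 + 1)/3 - t**3/3 + log(t**3 + 1)/3 + C

Let u = t**3 + 1, so du = (3*t**2) dt.
The integral becomes (1/3)·∫ log(u) du; integrate by parts with u′=log(u), dv′=du.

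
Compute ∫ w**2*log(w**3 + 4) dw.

Let u = w**3 + 4, so du = (3*w**2) dw.
The integral becomes (1/3)·∫ log(u) du; integrate by parts with u′=log(u), dv′=du.

w**3*log(w**3 + 4)/3 - w**3/3 + 4*log(w**3 + 4)/3 + C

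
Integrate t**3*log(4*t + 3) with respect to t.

t**4*log(4*t + 3)/4 - t**4/16 + t**3/16 - 9*t**2/128 + 27*t/256 - 81*log(4*t + 3)/1024 + C

Use integration by parts with u = log(4*t + 3), dv = t**3 dt.
Then du = 4/(4*t + 3) dt and v = t**4/4.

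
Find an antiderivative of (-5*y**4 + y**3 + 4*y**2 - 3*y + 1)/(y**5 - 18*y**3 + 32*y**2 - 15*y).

-log(y)/15 - 175*log(y - 3)/48 + 8*log(y - 1)/9 - 1567*log(y + 5)/720 - 1/(6*y - 6) + C

Factor the denominator: y*(y - 3)*(y - 1)**2*(y + 5).
Partial-fraction decomposition: -1567/(720*(y + 5)) + 8/(9*(y - 1)) + 1/(6*(y - 1)**2) - 175/(48*(y - 3)) - 1/(15*y).
Integrate each term; A/(y−a) gives A·log|y−a|; A/(y−a)² gives −A/(y−a).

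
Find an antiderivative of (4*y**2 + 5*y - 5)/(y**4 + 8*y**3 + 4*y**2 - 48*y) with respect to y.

5*log(y)/48 + 7*log(y - 2)/32 + 13*log(y + 4)/16 - 109*log(y + 6)/96 + C

Factor the denominator: y*(y - 2)*(y + 4)*(y + 6).
Partial-fraction decomposition: -109/(96*(y + 6)) + 13/(16*(y + 4)) + 7/(32*(y - 2)) + 5/(48*y).
Integrate each term: A/(y−a) contributes A·log|y−a|.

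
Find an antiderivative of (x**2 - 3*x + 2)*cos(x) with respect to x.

Use integration by parts with u = x**2 - 3*x + 2, dv = cos(x) dx, so v = sin(x).
Apply parts 2 times (tabular method): alternate signs, differentiate u down to 0, integrate dv up.

x**2*sin(x) - 3*x*sin(x) + 2*x*cos(x) - 3*cos(x) + C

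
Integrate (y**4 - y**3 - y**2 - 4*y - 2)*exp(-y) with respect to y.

(-y**4 - 3*y**3 - 8*y**2 - 12*y - 10)*exp(-y) + C

Use integration by parts with u = y**4 - y**3 - y**2 - 4*y - 2, dv = exp(-y) dy, so v = -exp(-y).
Apply parts 4 times (tabular method): alternate signs, differentiate u down to 0, integrate dv up.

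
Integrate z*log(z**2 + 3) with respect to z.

z**2*log(z**2 + 3)/2 - z**2/2 + 3*log(z**2 + 3)/2 + C

Let u = z**2 + 3, so du = (2*z) dz.
The integral becomes (1/2)·∫ log(u) du; integrate by parts with u′=log(u), dv′=du.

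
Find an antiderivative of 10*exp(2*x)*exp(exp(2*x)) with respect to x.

5*exp(exp(2*x)) + C

Let u = exp(2*x), so du = (2*exp(2*x)) dx.
Rewriting, the integral becomes 5·∫ e^u du = 5·e^u.
Substituting back, u = exp(2*x).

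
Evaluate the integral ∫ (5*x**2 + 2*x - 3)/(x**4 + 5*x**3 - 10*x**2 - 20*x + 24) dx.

Factor the denominator: (x - 2)*(x - 1)*(x + 2)*(x + 6).
Partial-fraction decomposition: -165/(224*(x + 6)) + 13/(48*(x + 2)) - 4/(21*(x - 1)) + 21/(32*(x - 2)).
Integrate each term: A/(x−a) contributes A·log|x−a|.

21*log(x - 2)/32 - 4*log(x - 1)/21 + 13*log(x + 2)/48 - 165*log(x + 6)/224 + C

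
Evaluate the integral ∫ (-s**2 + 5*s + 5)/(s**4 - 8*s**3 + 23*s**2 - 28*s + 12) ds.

Factor the denominator: (s - 3)*(s - 2)**2*(s - 1).
Partial-fraction decomposition: -9/(2*(s - 1)) - 1/(s - 2) - 11/(s - 2)**2 + 11/(2*(s - 3)).
Integrate each term; A/(s−a) gives A·log|s−a|; A/(s−a)² gives −A/(s−a).

11*log(s - 3)/2 - log(s - 2) - 9*log(s - 1)/2 + 11/(s - 2) + C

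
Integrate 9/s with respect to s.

9*log(s) + 3*log(2) + C

Let u = 2*s**3, so du = (6*s**2) ds.
Rewriting, the integral becomes 3·∫ 1/u du = 3·log(u).
Substituting back, u = 2*s**3.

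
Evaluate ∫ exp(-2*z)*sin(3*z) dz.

-2*exp(-2*z)*sin(3*z)/13 - 3*exp(-2*z)*cos(3*z)/13 + C

Let I denote the integral. Integrate by parts with u = sin(3*z), dv = exp(-2*z) dz, so v = -exp(-2*z)/2: I = -exp(-2*z)*sin(3*z)/2 + (3/2)·∫ exp(-2*z)*cos(3*z) dz.
Apply parts again with u = cos(3*z), dv = exp(-2*z) dz: ∫ exp(-2*z)*cos(3*z) dz = -exp(-2*z)*cos(3*z)/2 − (3/2)·I. Substituting back brings back I: I = -exp(-2*z)*sin(3*z)/2 - 3*exp(-2*z)*cos(3*z)/4 − (9/4)·I.
Solving for I: (1 + 9/4)·I equals the remaining terms, so I = (4/13)·(-exp(-2*z)*sin(3*z)/2 - 3*exp(-2*z)*cos(3*z)/4).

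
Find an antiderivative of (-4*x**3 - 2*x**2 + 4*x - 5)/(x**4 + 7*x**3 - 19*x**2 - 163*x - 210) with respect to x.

-535*log(x - 5)/672 - 11*log(x + 2)/35 + 73*log(x + 3)/32 - 1241*log(x + 7)/240 + C

Factor the denominator: (x - 5)*(x + 2)*(x + 3)*(x + 7).
Partial-fraction decomposition: -1241/(240*(x + 7)) + 73/(32*(x + 3)) - 11/(35*(x + 2)) - 535/(672*(x - 5)).
Integrate each term: A/(x−a) contributes A·log|x−a|.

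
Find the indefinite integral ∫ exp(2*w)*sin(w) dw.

2*exp(2*w)*sin(w)/5 - exp(2*w)*cos(w)/5 + C

Let I denote the integral. Integrate by parts with u = sin(w), dv = exp(2*w) dw, so v = exp(2*w)/2: I = exp(2*w)*sin(w)/2 − (1/2)·∫ exp(2*w)*cos(w) dw.
Apply parts again with u = cos(w), dv = exp(2*w) dw: ∫ exp(2*w)*cos(w) dw = exp(2*w)*cos(w)/2 + (1/2)·I. Substituting back brings back I: I = exp(2*w)*sin(w)/2 - exp(2*w)*cos(w)/4 − (1/4)·I.
Solving for I: (1 + 1/4)·I equals the remaining terms, so I = (4/5)·(exp(2*w)*sin(w)/2 - exp(2*w)*cos(w)/4).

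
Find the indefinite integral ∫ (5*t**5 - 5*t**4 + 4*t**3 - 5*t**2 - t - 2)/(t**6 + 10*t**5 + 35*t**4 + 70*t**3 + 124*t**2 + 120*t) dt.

-log(t)/60 + 73*log(t + 2)/12 - 886*log(t + 3)/39 + 334*log(t + 5)/15 - 4*log(t**2 + 4)/13 + 9*atan(t/2)/52 + C

Factor the denominator: t*(t + 2)*(t + 3)*(t + 5)*(t**2 + 4).
Partial-fraction decomposition: -(16*t - 9)/(26*(t**2 + 4)) + 334/(15*(t + 5)) - 886/(39*(t + 3)) + 73/(12*(t + 2)) - 1/(60*t).
Integrate each term; A/(t−a) gives A·log|t−a|; the (Bt+D)/(t²+p²) term gives a log and an atan.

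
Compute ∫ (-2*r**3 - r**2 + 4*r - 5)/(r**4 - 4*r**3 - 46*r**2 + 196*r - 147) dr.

Factor the denominator: (r - 7)*(r - 3)*(r - 1)*(r + 7).
Partial-fraction decomposition: -151/(280*(r + 7)) - 1/(24*(r - 1)) + 7/(10*(r - 3)) - 89/(42*(r - 7)).
Integrate each term: A/(r−a) contributes A·log|r−a|.

-89*log(r - 7)/42 + 7*log(r - 3)/10 - log(r - 1)/24 - 151*log(r + 7)/280 + C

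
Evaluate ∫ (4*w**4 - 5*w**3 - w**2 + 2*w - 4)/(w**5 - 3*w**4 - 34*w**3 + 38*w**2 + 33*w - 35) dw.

Factor the denominator: (w - 7)*(w - 1)**2*(w + 1)*(w + 5).
Partial-fraction decomposition: 1543/(864*(w + 5)) - 1/(64*(w + 1)) - 1/(24*(w - 1)) + 1/(18*(w - 1)**2) + 3925/(1728*(w - 7)).
Integrate each term; A/(w−a) gives A·log|w−a|; A/(w−a)² gives −A/(w−a).

3925*log(w - 7)/1728 - log(w - 1)/24 - log(w + 1)/64 + 1543*log(w + 5)/864 - 1/(18*w - 18) + C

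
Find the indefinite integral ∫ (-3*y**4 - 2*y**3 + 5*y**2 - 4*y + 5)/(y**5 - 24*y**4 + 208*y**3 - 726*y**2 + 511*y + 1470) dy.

64919*log(y - 7)/128 - 4159*log(y - 6)/7 + 2015*log(y - 5)/24 + 13*log(y + 1)/2688 + 7667/(16*y - 112) + C

Factor the denominator: (y - 7)**2*(y - 6)*(y - 5)*(y + 1).
Partial-fraction decomposition: 13/(2688*(y + 1)) + 2015/(24*(y - 5)) - 4159/(7*(y - 6)) + 64919/(128*(y - 7)) - 7667/(16*(y - 7)**2).
Integrate each term; A/(y−a) gives A·log|y−a|; A/(y−a)² gives −A/(y−a).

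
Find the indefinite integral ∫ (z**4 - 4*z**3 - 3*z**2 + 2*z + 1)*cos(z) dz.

Use integration by parts with u = z**4 - 4*z**3 - 3*z**2 + 2*z + 1, dv = cos(z) dz, so v = sin(z).
Apply parts 4 times (tabular method): alternate signs, differentiate u down to 0, integrate dv up.

z**4*sin(z) - 4*z**3*sin(z) + 4*z**3*cos(z) - 15*z**2*sin(z) - 12*z**2*cos(z) + 26*z*sin(z) - 30*z*cos(z) + 31*sin(z) + 26*cos(z) + C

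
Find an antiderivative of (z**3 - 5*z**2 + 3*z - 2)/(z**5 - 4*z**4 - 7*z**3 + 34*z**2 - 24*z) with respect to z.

Factor the denominator: z*(z - 4)*(z - 2)*(z - 1)*(z + 3).
Partial-fraction decomposition: -83/(420*(z + 3)) - 1/(4*(z - 1)) + 2/(5*(z - 2)) - 1/(28*(z - 4)) + 1/(12*z).
Integrate each term: A/(z−a) contributes A·log|z−a|.

log(z)/12 - log(z - 4)/28 + 2*log(z - 2)/5 - log(z - 1)/4 - 83*log(z + 3)/420 + C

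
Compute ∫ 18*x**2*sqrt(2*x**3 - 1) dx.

2*(2*x**3 - 1)**(3/2) + C

Let u = 2*x**3 - 1, so du = (6*x**2) dx.
Rewriting, the integral becomes 3·∫ √u du = 3·(2/3)u^(3/2).
Substituting back, u = 2*x**3 - 1.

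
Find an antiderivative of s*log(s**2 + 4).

s**2*log(s**2 + 4)/2 - s**2/2 + 2*log(s**2 + 4) + C

Let u = s**2 + 4, so du = (2*s) ds.
The integral becomes (1/2)·∫ log(u) du; integrate by parts with u′=log(u), dv′=du.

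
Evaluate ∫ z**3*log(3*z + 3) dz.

z**4*log(3*z + 3)/4 - z**4/16 + z**3/12 - z**2/8 + z/4 - log(z + 1)/4 + C

Use integration by parts with u = log(3*z + 3), dv = z**3 dz.
Then du = 3/(3*z + 3) dz and v = z**4/4.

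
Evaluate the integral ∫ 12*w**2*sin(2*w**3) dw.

Let u = 2*w**3, so du = (6*w**2) dw.
Rewriting, the integral becomes 2·∫ sin(u) du = 2·-cos(u).
Substituting back, u = 2*w**3.

-2*cos(2*w**3) + C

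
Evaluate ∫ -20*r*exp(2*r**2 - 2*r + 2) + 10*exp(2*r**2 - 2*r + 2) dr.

-5*exp(2*r**2 - 2*r + 2) + C

Let u = 2*r**2 - 2*r + 2, so du = (4*r - 2) dr.
Rewriting, the integral becomes -5·∫ e^u du = -5·e^u.
Substituting back, u = 2*r**2 - 2*r + 2.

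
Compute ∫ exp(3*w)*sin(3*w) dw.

Let I denote the integral. Integrate by parts with u = sin(3*w), dv = exp(3*w) dw, so v = exp(3*w)/3: I = exp(3*w)*sin(3*w)/3 − ∫ exp(3*w)*cos(3*w) dw.
Apply parts again with u = cos(3*w), dv = exp(3*w) dw: ∫ exp(3*w)*cos(3*w) dw = exp(3*w)*cos(3*w)/3 + I. Substituting back brings back I: I = exp(3*w)*sin(3*w)/3 - exp(3*w)*cos(3*w)/3 − I.
Solving for I: (1 + 1)·I equals the remaining terms, so I = (1/2)·(exp(3*w)*sin(3*w)/3 - exp(3*w)*cos(3*w)/3).

exp(3*w)*sin(3*w)/6 - exp(3*w)*cos(3*w)/6 + C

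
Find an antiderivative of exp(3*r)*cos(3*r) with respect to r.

Let I denote the integral. Integrate by parts with u = cos(3*r), dv = exp(3*r) dr, so v = exp(3*r)/3: I = exp(3*r)*cos(3*r)/3 + ∫ exp(3*r)*sin(3*r) dr.
Apply parts again with u = sin(3*r), dv = exp(3*r) dr: ∫ exp(3*r)*sin(3*r) dr = exp(3*r)*sin(3*r)/3 − I. Substituting back brings back I: I = exp(3*r)*sin(3*r)/3 + exp(3*r)*cos(3*r)/3 − I.
Solving for I: (1 + 1)·I equals the remaining terms, so I = (1/2)·(exp(3*r)*sin(3*r)/3 + exp(3*r)*cos(3*r)/3).

exp(3*r)*sin(3*r)/6 + exp(3*r)*cos(3*r)/6 + C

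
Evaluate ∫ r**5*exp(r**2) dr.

(r**4 - 2*r**2 + 2)*exp(r**2)/2 + C

Let u = r², du = 2r dr; rewrite as (1/2)∫ u^2·exp(1u) du.
Now integrate by parts 2 times.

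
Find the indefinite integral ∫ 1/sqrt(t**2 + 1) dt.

log(t + sqrt(t**2 + 1)) + C

Substitute t = tan(θ), so dt = sec(θ)^2 dθ and the radical becomes sqrt(t**2 + 1) = sec(θ) by the Pythagorean identity.
Integrate the resulting trig expression in θ, then back-substitute tan(θ) = t, sec(θ) = sqrt(t**2 + 1) (absorbing any constant into C).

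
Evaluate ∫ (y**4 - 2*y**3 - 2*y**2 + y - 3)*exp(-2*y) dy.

Use integration by parts with u = y**4 - 2*y**3 - 2*y**2 + y - 3, dv = exp(-2*y) dy, so v = -exp(-2*y)/2.
Apply parts 4 times (tabular method): alternate signs, differentiate u down to 0, integrate dv up.

(-2*y**4 + 4*y**2 + 2*y + 7)*exp(-2*y)/4 + C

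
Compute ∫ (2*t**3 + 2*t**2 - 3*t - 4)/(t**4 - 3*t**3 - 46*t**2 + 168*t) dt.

-log(t)/42 + 241*log(t - 6)/78 - 18*log(t - 4)/11 + 571*log(t + 7)/1001 + C

Factor the denominator: t*(t - 6)*(t - 4)*(t + 7).
Partial-fraction decomposition: 571/(1001*(t + 7)) - 18/(11*(t - 4)) + 241/(78*(t - 6)) - 1/(42*t).
Integrate each term: A/(t−a) contributes A·log|t−a|.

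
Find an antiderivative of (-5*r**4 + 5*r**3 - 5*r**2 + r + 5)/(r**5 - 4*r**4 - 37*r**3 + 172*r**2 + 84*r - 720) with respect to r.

-2615*log(r - 5)/154 + 1031*log(r - 4)/60 - 307*log(r - 3)/90 + 137*log(r + 2)/840 - 7741*log(r + 6)/3960 + C

Factor the denominator: (r - 5)*(r - 4)*(r - 3)*(r + 2)*(r + 6).
Partial-fraction decomposition: -7741/(3960*(r + 6)) + 137/(840*(r + 2)) - 307/(90*(r - 3)) + 1031/(60*(r - 4)) - 2615/(154*(r - 5)).
Integrate each term: A/(r−a) contributes A·log|r−a|.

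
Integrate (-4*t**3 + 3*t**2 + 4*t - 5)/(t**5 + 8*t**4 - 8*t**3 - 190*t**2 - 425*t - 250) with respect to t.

Factor the denominator: (t - 5)*(t + 1)*(t + 2)*(t + 5)**2.
Partial-fraction decomposition: -299/(720*(t + 5)) - 55/(12*(t + 5)**2) + 31/(63*(t + 2)) + 1/(48*(t + 1)) - 41/(420*(t - 5)).
Integrate each term; A/(t−a) gives A·log|t−a|; A/(t−a)² gives −A/(t−a).

-41*log(t - 5)/420 + log(t + 1)/48 + 31*log(t + 2)/63 - 299*log(t + 5)/720 + 55/(12*t + 60) + C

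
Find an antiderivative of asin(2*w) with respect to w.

Use integration by parts with u = arcsin(2*w), dv = dw.
Then du = 2/sqrt(-4*w**2 + 1) dw.

w*asin(2*w) + sqrt(-4*w**2 + 1)/2 + C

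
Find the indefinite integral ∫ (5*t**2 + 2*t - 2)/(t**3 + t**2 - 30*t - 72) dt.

19*log(t - 6)/9 - 37*log(t + 3)/9 + 7*log(t + 4) + C

Factor the denominator: (t - 6)*(t + 3)*(t + 4).
Partial-fraction decomposition: 7/(t + 4) - 37/(9*(t + 3)) + 19/(9*(t - 6)).
Integrate each term: A/(t−a) contributes A·log|t−a|.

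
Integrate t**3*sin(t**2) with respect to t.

Let u = t², du = 2t dt; rewrite as (1/2)∫ u^1·sin(1u) du.
Now integrate by parts 1 time.

-t**2*cos(t**2)/2 + sin(t**2)/2 + C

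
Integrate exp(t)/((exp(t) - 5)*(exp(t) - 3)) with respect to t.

Let u = e^t, du = e^t dt.
The integral becomes ∫ du/((u-5)(u-3)); decompose into partial fractions.

log(exp(t) - 5)/2 - log(exp(t) - 3)/2 + C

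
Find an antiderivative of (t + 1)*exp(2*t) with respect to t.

Use integration by parts with u = t + 1, dv = exp(2*t) dt, so v = exp(2*t)/2.
Apply parts 1 times (tabular method): alternate signs, differentiate u down to 0, integrate dv up.

(2*t + 1)*exp(2*t)/4 + C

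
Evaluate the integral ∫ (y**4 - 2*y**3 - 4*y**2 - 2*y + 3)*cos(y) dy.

y**4*sin(y) - 2*y**3*sin(y) + 4*y**3*cos(y) - 16*y**2*sin(y) - 6*y**2*cos(y) + 10*y*sin(y) - 32*y*cos(y) + 35*sin(y) + 10*cos(y) + C

Use integration by parts with u = y**4 - 2*y**3 - 4*y**2 - 2*y + 3, dv = cos(y) dy, so v = sin(y).
Apply parts 4 times (tabular method): alternate signs, differentiate u down to 0, integrate dv up.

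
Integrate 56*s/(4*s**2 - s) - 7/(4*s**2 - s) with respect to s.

Let u = 4*s**2 - s, so du = (8*s - 1) ds.
Rewriting, the integral becomes 7·∫ 1/u du = 7·log(u).
Substituting back, u = 4*s**2 - s.

7*log(4*s**2 - s) + C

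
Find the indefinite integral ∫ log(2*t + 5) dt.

Use integration by parts with u = log(2*t + 5), dv = dt.
Then du = 2/(2*t + 5) dt and v = t.

t*log(2*t + 5) - t + 5*log(2*t + 5)/2 + C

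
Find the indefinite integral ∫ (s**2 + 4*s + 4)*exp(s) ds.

Use integration by parts with u = s**2 + 4*s + 4, dv = exp(s) ds, so v = exp(s).
Apply parts 2 times (tabular method): alternate signs, differentiate u down to 0, integrate dv up.

(s**2 + 2*s + 2)*exp(s) + C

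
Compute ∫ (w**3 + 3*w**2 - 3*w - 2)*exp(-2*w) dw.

(-4*w**3 - 18*w**2 - 6*w + 5)*exp(-2*w)/8 + C

Use integration by parts with u = w**3 + 3*w**2 - 3*w - 2, dv = exp(-2*w) dw, so v = -exp(-2*w)/2.
Apply parts 3 times (tabular method): alternate signs, differentiate u down to 0, integrate dv up.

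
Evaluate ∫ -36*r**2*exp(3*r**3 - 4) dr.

-4*exp(3*r**3 - 4) + C

Let u = 3*r**3 - 4, so du = (9*r**2) dr.
Rewriting, the integral becomes -4·∫ e^u du = -4·e^u.
Substituting back, u = 3*r**3 - 4.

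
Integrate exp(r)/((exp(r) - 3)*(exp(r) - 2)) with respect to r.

Let u = e^r, du = e^r dr.
The integral becomes ∫ du/((u-2)(u-3)); decompose into partial fractions.

log(exp(r) - 3) - log(exp(r) - 2) + C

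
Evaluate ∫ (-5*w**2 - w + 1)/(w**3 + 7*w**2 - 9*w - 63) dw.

Factor the denominator: (w - 3)*(w + 3)*(w + 7).
Partial-fraction decomposition: -237/(40*(w + 7)) + 41/(24*(w + 3)) - 47/(60*(w - 3)).
Integrate each term: A/(w−a) contributes A·log|w−a|.

-47*log(w - 3)/60 + 41*log(w + 3)/24 - 237*log(w + 7)/40 + C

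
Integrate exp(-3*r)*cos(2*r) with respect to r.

2*exp(-3*r)*sin(2*r)/13 - 3*exp(-3*r)*cos(2*r)/13 + C

Let I denote the integral. Integrate by parts with u = cos(2*r), dv = exp(-3*r) dr, so v = -exp(-3*r)/3: I = -exp(-3*r)*cos(2*r)/3 − (2/3)·∫ exp(-3*r)*sin(2*r) dr.
Apply parts again with u = sin(2*r), dv = exp(-3*r) dr: ∫ exp(-3*r)*sin(2*r) dr = -exp(-3*r)*sin(2*r)/3 + (2/3)·I. Substituting back brings back I: I = 2*exp(-3*r)*sin(2*r)/9 - exp(-3*r)*cos(2*r)/3 − (4/9)·I.
Solving for I: (1 + 4/9)·I equals the remaining terms, so I = (9/13)·(2*exp(-3*r)*sin(2*r)/9 - exp(-3*r)*cos(2*r)/3).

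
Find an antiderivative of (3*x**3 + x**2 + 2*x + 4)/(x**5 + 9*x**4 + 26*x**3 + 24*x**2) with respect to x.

Factor the denominator: x**2*(x + 2)*(x + 3)*(x + 4).
Partial-fraction decomposition: -45/(8*(x + 4)) + 74/(9*(x + 3)) - 5/(2*(x + 2)) - 7/(72*x) + 1/(6*x**2).
Integrate each term; A/(x−a) gives A·log|x−a|; A/(x−a)² gives −A/(x−a).

-7*log(x)/72 - 5*log(x + 2)/2 + 74*log(x + 3)/9 - 45*log(x + 4)/8 - 1/(6*x) + C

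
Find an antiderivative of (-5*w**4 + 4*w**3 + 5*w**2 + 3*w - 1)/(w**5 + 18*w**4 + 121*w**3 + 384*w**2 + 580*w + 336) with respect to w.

3593*log(w + 2)/100 - 239*log(w + 3)/2 + 1469*log(w + 4)/12 - 6577*log(w + 7)/150 + 99/(10*w + 20) + C

Factor the denominator: (w + 2)**2*(w + 3)*(w + 4)*(w + 7).
Partial-fraction decomposition: -6577/(150*(w + 7)) + 1469/(12*(w + 4)) - 239/(2*(w + 3)) + 3593/(100*(w + 2)) - 99/(10*(w + 2)**2).
Integrate each term; A/(w−a) gives A·log|w−a|; A/(w−a)² gives −A/(w−a).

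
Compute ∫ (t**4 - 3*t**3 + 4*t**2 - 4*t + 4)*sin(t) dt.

Use integration by parts with u = t**4 - 3*t**3 + 4*t**2 - 4*t + 4, dv = sin(t) dt, so v = -cos(t).
Apply parts 4 times (tabular method): alternate signs, differentiate u down to 0, integrate dv up.

-t**4*cos(t) + 4*t**3*sin(t) + 3*t**3*cos(t) - 9*t**2*sin(t) + 8*t**2*cos(t) - 16*t*sin(t) - 14*t*cos(t) + 14*sin(t) - 20*cos(t) + C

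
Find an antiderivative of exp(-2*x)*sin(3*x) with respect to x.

-2*exp(-2*x)*sin(3*x)/13 - 3*exp(-2*x)*cos(3*x)/13 + C

Let I denote the integral. Integrate by parts with u = sin(3*x), dv = exp(-2*x) dx, so v = -exp(-2*x)/2: I = -exp(-2*x)*sin(3*x)/2 + (3/2)·∫ exp(-2*x)*cos(3*x) dx.
Apply parts again with u = cos(3*x), dv = exp(-2*x) dx: ∫ exp(-2*x)*cos(3*x) dx = -exp(-2*x)*cos(3*x)/2 − (3/2)·I. Substituting back brings back I: I = -exp(-2*x)*sin(3*x)/2 - 3*exp(-2*x)*cos(3*x)/4 − (9/4)·I.
Solving for I: (1 + 9/4)·I equals the remaining terms, so I = (4/13)·(-exp(-2*x)*sin(3*x)/2 - 3*exp(-2*x)*cos(3*x)/4).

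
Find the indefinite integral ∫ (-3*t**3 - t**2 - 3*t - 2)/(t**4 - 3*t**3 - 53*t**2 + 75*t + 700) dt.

Factor the denominator: (t - 7)*(t - 5)*(t + 4)*(t + 5).
Partial-fraction decomposition: -121/(40*(t + 5)) + 62/(33*(t + 4)) + 139/(60*(t - 5)) - 367/(88*(t - 7)).
Integrate each term: A/(t−a) contributes A·log|t−a|.

-367*log(t - 7)/88 + 139*log(t - 5)/60 + 62*log(t + 4)/33 - 121*log(t + 5)/40 + C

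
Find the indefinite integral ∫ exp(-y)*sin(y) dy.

Let I denote the integral. Integrate by parts with u = sin(y), dv = exp(-y) dy, so v = -exp(-y): I = -exp(-y)*sin(y) + ∫ exp(-y)*cos(y) dy.
Apply parts again with u = cos(y), dv = exp(-y) dy: ∫ exp(-y)*cos(y) dy = -exp(-y)*cos(y) − I. Substituting back brings back I: I = -exp(-y)*sin(y) - exp(-y)*cos(y) − I.
Solving for I: (1 + 1)·I equals the remaining terms, so I = (1/2)·(-exp(-y)*sin(y) - exp(-y)*cos(y)).

-exp(-y)*sin(y)/2 - exp(-y)*cos(y)/2 + C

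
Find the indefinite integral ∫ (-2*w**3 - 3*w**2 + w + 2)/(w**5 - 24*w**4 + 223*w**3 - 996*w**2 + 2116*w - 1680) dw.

-412*log(w - 7)/15 + 133*log(w - 6)/2 - 53*log(w - 5) + 85*log(w - 4)/6 - log(w - 2)/5 + C

Factor the denominator: (w - 7)*(w - 6)*(w - 5)*(w - 4)*(w - 2).
Partial-fraction decomposition: -1/(5*(w - 2)) + 85/(6*(w - 4)) - 53/(w - 5) + 133/(2*(w - 6)) - 412/(15*(w - 7)).
Integrate each term: A/(w−a) contributes A·log|w−a|.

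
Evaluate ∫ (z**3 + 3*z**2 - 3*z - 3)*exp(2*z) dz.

Use integration by parts with u = z**3 + 3*z**2 - 3*z - 3, dv = exp(2*z) dz, so v = exp(2*z)/2.
Apply parts 3 times (tabular method): alternate signs, differentiate u down to 0, integrate dv up.

(4*z**3 + 6*z**2 - 18*z - 3)*exp(2*z)/8 + C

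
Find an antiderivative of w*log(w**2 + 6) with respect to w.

Let u = w**2 + 6, so du = (2*w) dw.
The integral becomes (1/2)·∫ log(u) du; integrate by parts with u′=log(u), dv′=du.

w**2*log(w**2 + 6)/2 - w**2/2 + 3*log(w**2 + 6) + C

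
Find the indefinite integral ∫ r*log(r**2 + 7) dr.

r**2*log(r**2 + 7)/2 - r**2/2 + 7*log(r**2 + 7)/2 + C

Let u = r**2 + 7, so du = (2*r) dr.
The integral becomes (1/2)·∫ log(u) du; integrate by parts with u′=log(u), dv′=du.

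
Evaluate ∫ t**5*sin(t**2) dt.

Let u = t², du = 2t dt; rewrite as (1/2)∫ u^2·sin(1u) du.
Now integrate by parts 2 times.

-t**4*cos(t**2)/2 + t**2*sin(t**2) + cos(t**2) + C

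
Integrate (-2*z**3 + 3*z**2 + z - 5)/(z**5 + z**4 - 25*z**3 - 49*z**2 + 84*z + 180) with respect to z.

-25*log(z - 5)/192 + 7*log(z - 2)/300 + 3*log(z + 2)/4 - 1029*log(z + 3)/1600 + 73/(40*z + 120) + C

Factor the denominator: (z - 5)*(z - 2)*(z + 2)*(z + 3)**2.
Partial-fraction decomposition: -1029/(1600*(z + 3)) - 73/(40*(z + 3)**2) + 3/(4*(z + 2)) + 7/(300*(z - 2)) - 25/(192*(z - 5)).
Integrate each term; A/(z−a) gives A·log|z−a|; A/(z−a)² gives −A/(z−a).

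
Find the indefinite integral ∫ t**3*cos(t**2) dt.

t**2*sin(t**2)/2 + cos(t**2)/2 + C

Let u = t², du = 2t dt; rewrite as (1/2)∫ u^1·cos(1u) du.
Now integrate by parts 1 time.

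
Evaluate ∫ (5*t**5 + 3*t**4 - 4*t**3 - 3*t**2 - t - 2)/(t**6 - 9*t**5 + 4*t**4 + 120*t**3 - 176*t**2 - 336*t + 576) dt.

10447*log(t - 6)/576 - 2789*log(t - 4)/168 + 483*log(t - 2)/160 - 23*log(t + 2)/192 + 178*log(t + 3)/315 - 1/(t - 2) + C

Factor the denominator: (t - 6)*(t - 4)*(t - 2)**2*(t + 2)*(t + 3).
Partial-fraction decomposition: 178/(315*(t + 3)) - 23/(192*(t + 2)) + 483/(160*(t - 2)) + (t - 2)**(-2) - 2789/(168*(t - 4)) + 10447/(576*(t - 6)).
Integrate each term; A/(t−a) gives A·log|t−a|; A/(t−a)² gives −A/(t−a).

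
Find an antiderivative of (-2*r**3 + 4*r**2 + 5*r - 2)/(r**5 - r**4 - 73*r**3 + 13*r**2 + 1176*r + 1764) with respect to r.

-457*log(r - 7)/1260 + 5*log(r - 6)/18 + log(r + 2)/18 - 73*log(r + 3)/360 + 13*log(r + 7)/56 + C

Factor the denominator: (r - 7)*(r - 6)*(r + 2)*(r + 3)*(r + 7).
Partial-fraction decomposition: 13/(56*(r + 7)) - 73/(360*(r + 3)) + 1/(18*(r + 2)) + 5/(18*(r - 6)) - 457/(1260*(r - 7)).
Integrate each term: A/(r−a) contributes A·log|r−a|.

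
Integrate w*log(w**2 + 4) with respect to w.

w**2*log(w**2 + 4)/2 - w**2/2 + 2*log(w**2 + 4) + C

Let u = w**2 + 4, so du = (2*w) dw.
The integral becomes (1/2)·∫ log(u) du; integrate by parts with u′=log(u), dv′=du.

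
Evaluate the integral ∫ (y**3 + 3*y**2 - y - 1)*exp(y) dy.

(y**3 - y)*exp(y) + C

Use integration by parts with u = y**3 + 3*y**2 - y - 1, dv = exp(y) dy, so v = exp(y).
Apply parts 3 times (tabular method): alternate signs, differentiate u down to 0, integrate dv up.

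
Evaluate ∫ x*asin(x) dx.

x**2*asin(x)/2 + x*sqrt(-x**2 + 1)/4 - asin(x)/4 + C

Use integration by parts with u = arcsin(x), dv = x dx.
Then du = 1/sqrt(-x**2 + 1) dx.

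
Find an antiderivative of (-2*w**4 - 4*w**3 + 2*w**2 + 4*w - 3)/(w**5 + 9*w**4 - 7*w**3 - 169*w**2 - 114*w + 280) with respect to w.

-241*log(w - 4)/594 + log(w - 1)/144 - log(w + 2)/90 + 241*log(w + 5)/108 - 3363*log(w + 7)/880 + C

Factor the denominator: (w - 4)*(w - 1)*(w + 2)*(w + 5)*(w + 7).
Partial-fraction decomposition: -3363/(880*(w + 7)) + 241/(108*(w + 5)) - 1/(90*(w + 2)) + 1/(144*(w - 1)) - 241/(594*(w - 4)).
Integrate each term: A/(w−a) contributes A·log|w−a|.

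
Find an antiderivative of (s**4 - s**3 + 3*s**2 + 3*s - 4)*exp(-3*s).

(-27*s**4 - 9*s**3 - 90*s**2 - 141*s + 61)*exp(-3*s)/81 + C

Use integration by parts with u = s**4 - s**3 + 3*s**2 + 3*s - 4, dv = exp(-3*s) ds, so v = -exp(-3*s)/3.
Apply parts 4 times (tabular method): alternate signs, differentiate u down to 0, integrate dv up.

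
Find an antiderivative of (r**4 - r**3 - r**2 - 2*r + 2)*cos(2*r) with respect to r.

r**4*sin(2*r)/2 - r**3*sin(2*r)/2 + r**3*cos(2*r) - 2*r**2*sin(2*r) - 3*r**2*cos(2*r)/4 - r*sin(2*r)/4 - 2*r*cos(2*r) + 2*sin(2*r) - cos(2*r)/8 + C

Use integration by parts with u = r**4 - r**3 - r**2 - 2*r + 2, dv = cos(2*r) dr, so v = sin(2*r)/2.
Apply parts 4 times (tabular method): alternate signs, differentiate u down to 0, integrate dv up.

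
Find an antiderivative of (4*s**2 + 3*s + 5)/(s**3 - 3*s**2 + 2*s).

5*log(s)/2 + 27*log(s - 2)/2 - 12*log(s - 1) + C

Factor the denominator: s*(s - 2)*(s - 1).
Partial-fraction decomposition: -12/(s - 1) + 27/(2*(s - 2)) + 5/(2*s).
Integrate each term: A/(s−a) contributes A·log|s−a|.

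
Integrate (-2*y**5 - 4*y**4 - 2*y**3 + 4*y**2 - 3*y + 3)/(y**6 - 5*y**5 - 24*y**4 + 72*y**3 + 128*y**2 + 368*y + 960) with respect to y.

-21039*log(y - 6)/3200 + 8912*log(y - 5)/1827 + 41*log(y + 2)/896 - 1231*log(y + 4)/3600 - 41*log(y**2 + 4)/11600 - 2527*atan(y/2)/23200 + C

Factor the denominator: (y - 6)*(y - 5)*(y + 2)*(y + 4)*(y**2 + 4).
Partial-fraction decomposition: -(82*y + 2527)/(11600*(y**2 + 4)) - 1231/(3600*(y + 4)) + 41/(896*(y + 2)) + 8912/(1827*(y - 5)) - 21039/(3200*(y - 6)).
Integrate each term; A/(y−a) gives A·log|y−a|; the (By+D)/(y²+p²) term gives a log and an atan.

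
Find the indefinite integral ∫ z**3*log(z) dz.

Use integration by parts with u = log(z), dv = z**3 dz.
Then du = 1/z dz and v = z**4/4.

z**4*log(z)/4 - z**4/16 + C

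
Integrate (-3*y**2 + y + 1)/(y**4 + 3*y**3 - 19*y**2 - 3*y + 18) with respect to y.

Factor the denominator: (y - 3)*(y - 1)*(y + 1)*(y + 6).
Partial-fraction decomposition: 113/(315*(y + 6)) - 3/(40*(y + 1)) + 1/(28*(y - 1)) - 23/(72*(y - 3)).
Integrate each term: A/(y−a) contributes A·log|y−a|.

-23*log(y - 3)/72 + log(y - 1)/28 - 3*log(y + 1)/40 + 113*log(y + 6)/315 + C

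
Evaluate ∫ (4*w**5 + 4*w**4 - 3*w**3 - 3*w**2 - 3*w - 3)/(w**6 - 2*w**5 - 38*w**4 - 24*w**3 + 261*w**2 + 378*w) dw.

-log(w)/126 + 4727*log(w - 7)/1575 - 49*log(w - 3)/90 + 49*log(w + 2)/90 + 151*log(w + 3)/150 + 49/(15*w + 45) + C

Factor the denominator: w*(w - 7)*(w - 3)*(w + 2)*(w + 3)**2.
Partial-fraction decomposition: 151/(150*(w + 3)) - 49/(15*(w + 3)**2) + 49/(90*(w + 2)) - 49/(90*(w - 3)) + 4727/(1575*(w - 7)) - 1/(126*w).
Integrate each term; A/(w−a) gives A·log|w−a|; A/(w−a)² gives −A/(w−a).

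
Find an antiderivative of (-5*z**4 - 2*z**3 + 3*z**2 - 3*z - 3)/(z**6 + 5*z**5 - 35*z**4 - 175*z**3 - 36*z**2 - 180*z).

log(z)/60 - 2275*log(z - 6)/9768 - 1394*log(z + 5)/715 + 1975*log(z + 6)/888 - 14*log(z**2 + 1)/481 - 3*atan(z)/481 + C

Factor the denominator: z*(z - 6)*(z + 5)*(z + 6)*(z**2 + 1).
Partial-fraction decomposition: -(28*z + 3)/(481*(z**2 + 1)) + 1975/(888*(z + 6)) - 1394/(715*(z + 5)) - 2275/(9768*(z - 6)) + 1/(60*z).
Integrate each term; A/(z−a) gives A·log|z−a|; the (Bz+D)/(z²+p²) term gives a log and an atan.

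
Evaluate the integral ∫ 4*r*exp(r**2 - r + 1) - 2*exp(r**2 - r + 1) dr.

Let u = r**2 - r + 1, so du = (2*r - 1) dr.
Rewriting, the integral becomes 2·∫ e^u du = 2·e^u.
Substituting back, u = r**2 - r + 1.

2*exp(r**2 - r + 1) + C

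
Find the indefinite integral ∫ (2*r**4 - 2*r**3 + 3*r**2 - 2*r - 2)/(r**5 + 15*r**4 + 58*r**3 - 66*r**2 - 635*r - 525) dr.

127*log(r - 3)/2560 - 7*log(r + 1)/384 - 11039*log(r + 5)/512 + 5647*log(r + 7)/240 - 1583/(64*r + 320) + C

Factor the denominator: (r - 3)*(r + 1)*(r + 5)**2*(r + 7).
Partial-fraction decomposition: 5647/(240*(r + 7)) - 11039/(512*(r + 5)) + 1583/(64*(r + 5)**2) - 7/(384*(r + 1)) + 127/(2560*(r - 3)).
Integrate each term; A/(r−a) gives A·log|r−a|; A/(r−a)² gives −A/(r−a).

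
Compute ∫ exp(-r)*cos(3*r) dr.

3*exp(-r)*sin(3*r)/10 - exp(-r)*cos(3*r)/10 + C

Let I denote the integral. Integrate by parts with u = cos(3*r), dv = exp(-r) dr, so v = -exp(-r): I = -exp(-r)*cos(3*r) − 3·∫ exp(-r)*sin(3*r) dr.
Apply parts again with u = sin(3*r), dv = exp(-r) dr: ∫ exp(-r)*sin(3*r) dr = -exp(-r)*sin(3*r) + 3·I. Substituting back brings back I: I = 3*exp(-r)*sin(3*r) - exp(-r)*cos(3*r) − 9·I.
Solving for I: (1 + 9)·I equals the remaining terms, so I = (1/10)·(3*exp(-r)*sin(3*r) - exp(-r)*cos(3*r)).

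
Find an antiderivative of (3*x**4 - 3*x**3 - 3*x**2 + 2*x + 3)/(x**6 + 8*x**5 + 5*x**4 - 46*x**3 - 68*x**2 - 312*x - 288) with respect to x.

4*log(x - 3)/91 - log(x + 1)/75 + 907*log(x + 4)/840 - 491*log(x + 6)/400 + 609*log(x**2 + 4)/10400 - 497*atan(x/2)/5200 + C

Factor the denominator: (x - 3)*(x + 1)*(x + 4)*(x + 6)*(x**2 + 4).
Partial-fraction decomposition: 7*(87*x - 142)/(5200*(x**2 + 4)) - 491/(400*(x + 6)) + 907/(840*(x + 4)) - 1/(75*(x + 1)) + 4/(91*(x - 3)).
Integrate each term; A/(x−a) gives A·log|x−a|; the (Bx+D)/(x²+p²) term gives a log and an atan.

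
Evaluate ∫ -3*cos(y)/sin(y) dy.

-3*log(sin(y)) + C

Let u = sin(y), so du = (cos(y)) dy.
Rewriting, the integral becomes -3·∫ 1/u du = -3·log(u).
Substituting back, u = sin(y).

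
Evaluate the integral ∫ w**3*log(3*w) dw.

w**4*(log(w) + log(3))/4 - w**4/16 + C

Use integration by parts with u = log(3*w), dv = w**3 dw.
Then du = 1/w dw and v = w**4/4.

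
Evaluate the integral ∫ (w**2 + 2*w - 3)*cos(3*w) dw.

Use integration by parts with u = w**2 + 2*w - 3, dv = cos(3*w) dw, so v = sin(3*w)/3.
Apply parts 2 times (tabular method): alternate signs, differentiate u down to 0, integrate dv up.

w**2*sin(3*w)/3 + 2*w*sin(3*w)/3 + 2*w*cos(3*w)/9 - 29*sin(3*w)/27 + 2*cos(3*w)/9 + C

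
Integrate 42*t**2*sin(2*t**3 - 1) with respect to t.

Let u = 2*t**3 - 1, so du = (6*t**2) dt.
Rewriting, the integral becomes 7·∫ sin(u) du = 7·-cos(u).
Substituting back, u = 2*t**3 - 1.

-7*cos(2*t**3 - 1) + C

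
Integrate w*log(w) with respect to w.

w**2*log(w)/2 - w**2/4 + C

Use integration by parts with u = log(w), dv = w dw.
Then du = 1/w dw and v = w**2/2.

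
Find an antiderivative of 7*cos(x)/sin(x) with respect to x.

7*log(sin(x)) + C

Let u = sin(x), so du = (cos(x)) dx.
Rewriting, the integral becomes 7·∫ 1/u du = 7·log(u).
Substituting back, u = sin(x).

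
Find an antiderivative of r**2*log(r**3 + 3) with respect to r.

Let u = r**3 + 3, so du = (3*r**2) dr.
The integral becomes (1/3)·∫ log(u) du; integrate by parts with u′=log(u), dv′=du.

r**3*log(r**3 + 3)/3 - r**3/3 + log(r**3 + 3) + C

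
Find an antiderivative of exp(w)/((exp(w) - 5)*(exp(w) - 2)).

Let u = e^w, du = e^w dw.
The integral becomes ∫ du/((u-5)(u-2)); decompose into partial fractions.

log(exp(w) - 5)/3 - log(exp(w) - 2)/3 + C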